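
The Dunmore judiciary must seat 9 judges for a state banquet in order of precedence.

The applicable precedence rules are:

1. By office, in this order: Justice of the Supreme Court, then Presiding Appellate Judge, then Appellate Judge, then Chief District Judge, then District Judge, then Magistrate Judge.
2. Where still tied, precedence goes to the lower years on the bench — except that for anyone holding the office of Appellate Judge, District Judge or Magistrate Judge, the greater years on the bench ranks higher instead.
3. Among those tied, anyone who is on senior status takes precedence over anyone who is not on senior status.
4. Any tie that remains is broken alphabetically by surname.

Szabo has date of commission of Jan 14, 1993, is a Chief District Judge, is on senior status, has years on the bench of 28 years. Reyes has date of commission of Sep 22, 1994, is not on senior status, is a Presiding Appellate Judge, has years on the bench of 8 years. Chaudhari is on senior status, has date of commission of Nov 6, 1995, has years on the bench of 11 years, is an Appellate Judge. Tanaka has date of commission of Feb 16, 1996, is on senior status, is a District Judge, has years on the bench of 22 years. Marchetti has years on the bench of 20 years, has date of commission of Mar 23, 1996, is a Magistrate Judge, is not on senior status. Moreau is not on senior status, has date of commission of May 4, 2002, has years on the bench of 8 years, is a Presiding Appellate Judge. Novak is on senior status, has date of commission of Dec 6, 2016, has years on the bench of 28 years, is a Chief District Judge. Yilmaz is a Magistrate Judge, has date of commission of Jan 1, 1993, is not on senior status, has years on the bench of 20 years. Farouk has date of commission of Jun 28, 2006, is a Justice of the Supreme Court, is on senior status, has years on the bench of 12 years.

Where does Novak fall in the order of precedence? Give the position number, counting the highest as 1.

5

By office: Farouk (Justice of the Supreme Court); then Moreau and Reyes (Presiding Appellate Judge); then Chaudhari (Appellate Judge); then Novak and Szabo (Chief District Judge); then Tanaka (District Judge); then Marchetti and Yilmaz (Magistrate Judge).
Moreau and Reyes both have years on the bench 8 years, so the next rule applies.
Moreau and Reyes are each not on senior status, so the next rule applies.
Among Moreau and Reyes, alphabetically by surname: Moreau before Reyes.
Novak and Szabo both have years on the bench 28 years, so the next rule applies.
Novak and Szabo are each on senior status, so the next rule applies.
Among Novak and Szabo, alphabetically by surname: Novak before Szabo.
Marchetti and Yilmaz both have years on the bench 20 years, so the next rule applies.
Marchetti and Yilmaz are each not on senior status, so the next rule applies.
Among Marchetti and Yilmaz, alphabetically by surname: Marchetti before Yilmaz.
Order: Farouk, Moreau, Reyes, Chaudhari, Novak, Szabo, Tanaka, Marchetti, Yilmaz. So position 5.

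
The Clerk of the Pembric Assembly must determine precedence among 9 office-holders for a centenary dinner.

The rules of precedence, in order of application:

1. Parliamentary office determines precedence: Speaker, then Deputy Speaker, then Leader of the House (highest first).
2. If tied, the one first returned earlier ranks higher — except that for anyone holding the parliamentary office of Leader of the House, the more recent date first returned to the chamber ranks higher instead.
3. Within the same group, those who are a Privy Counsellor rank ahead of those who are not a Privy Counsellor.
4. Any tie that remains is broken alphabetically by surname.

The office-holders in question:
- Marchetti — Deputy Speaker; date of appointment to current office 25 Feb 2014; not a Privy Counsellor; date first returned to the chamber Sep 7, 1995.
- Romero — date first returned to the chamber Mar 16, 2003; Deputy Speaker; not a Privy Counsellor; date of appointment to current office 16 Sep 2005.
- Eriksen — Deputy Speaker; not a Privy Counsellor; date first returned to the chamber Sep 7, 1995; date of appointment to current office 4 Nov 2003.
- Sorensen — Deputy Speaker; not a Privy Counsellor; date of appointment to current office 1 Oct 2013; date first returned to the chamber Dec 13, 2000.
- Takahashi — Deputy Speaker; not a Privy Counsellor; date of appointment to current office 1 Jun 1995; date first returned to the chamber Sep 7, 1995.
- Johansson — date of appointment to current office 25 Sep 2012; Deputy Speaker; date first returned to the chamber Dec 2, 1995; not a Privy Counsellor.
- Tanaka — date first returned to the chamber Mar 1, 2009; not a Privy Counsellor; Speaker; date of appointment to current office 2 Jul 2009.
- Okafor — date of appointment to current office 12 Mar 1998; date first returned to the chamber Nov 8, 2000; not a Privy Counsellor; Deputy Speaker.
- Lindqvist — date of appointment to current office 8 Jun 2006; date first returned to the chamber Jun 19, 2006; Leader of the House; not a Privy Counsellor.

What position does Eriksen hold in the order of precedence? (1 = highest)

By parliamentary office: Tanaka (Speaker); then Eriksen, Marchetti, Takahashi, Johansson, Okafor, Sorensen and Romero (Deputy Speaker); then Lindqvist (Leader of the House).
Among Eriksen, Marchetti, Takahashi, Johansson, Okafor, Sorensen and Romero, by date first returned to the chamber (earlier first): Eriksen, Marchetti and Takahashi (Sep 7, 1995) before Johansson (Dec 2, 1995) before Okafor (Nov 8, 2000) before Sorensen (Dec 13, 2000) before Romero (Mar 16, 2003).
Eriksen, Marchetti and Takahashi are each not a Privy Counsellor, so the next rule applies.
Among Eriksen, Marchetti and Takahashi, alphabetically by surname: Eriksen before Marchetti before Takahashi.
Order: Tanaka, Eriksen, Marchetti, Takahashi, Johansson, Okafor, Sorensen, Romero, Lindqvist. So position 2.

2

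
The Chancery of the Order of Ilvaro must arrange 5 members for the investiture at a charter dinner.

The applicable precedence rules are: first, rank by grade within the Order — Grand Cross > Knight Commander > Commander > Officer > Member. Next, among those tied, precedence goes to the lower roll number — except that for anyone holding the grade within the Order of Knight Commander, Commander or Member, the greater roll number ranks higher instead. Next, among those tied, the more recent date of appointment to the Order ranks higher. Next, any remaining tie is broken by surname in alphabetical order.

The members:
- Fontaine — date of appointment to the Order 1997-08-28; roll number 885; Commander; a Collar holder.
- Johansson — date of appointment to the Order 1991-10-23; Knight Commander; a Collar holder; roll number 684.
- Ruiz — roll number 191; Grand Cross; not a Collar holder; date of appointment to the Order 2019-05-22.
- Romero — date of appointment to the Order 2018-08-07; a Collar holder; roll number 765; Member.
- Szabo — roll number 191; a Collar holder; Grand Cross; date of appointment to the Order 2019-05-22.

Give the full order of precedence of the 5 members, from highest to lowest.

By grade within the Order: Ruiz and Szabo (Grand Cross); then Johansson (Knight Commander); then Fontaine (Commander); then Romero (Member).
Ruiz and Szabo both have roll number 191, so the next rule applies.
Ruiz and Szabo both have date of appointment to the Order 2019-05-22, so the next rule applies.
Among Ruiz and Szabo, alphabetically by surname: Ruiz before Szabo.
Full order: Ruiz, Szabo, Johansson, Fontaine, Romero.

Ruiz, Szabo, Johansson, Fontaine, Romero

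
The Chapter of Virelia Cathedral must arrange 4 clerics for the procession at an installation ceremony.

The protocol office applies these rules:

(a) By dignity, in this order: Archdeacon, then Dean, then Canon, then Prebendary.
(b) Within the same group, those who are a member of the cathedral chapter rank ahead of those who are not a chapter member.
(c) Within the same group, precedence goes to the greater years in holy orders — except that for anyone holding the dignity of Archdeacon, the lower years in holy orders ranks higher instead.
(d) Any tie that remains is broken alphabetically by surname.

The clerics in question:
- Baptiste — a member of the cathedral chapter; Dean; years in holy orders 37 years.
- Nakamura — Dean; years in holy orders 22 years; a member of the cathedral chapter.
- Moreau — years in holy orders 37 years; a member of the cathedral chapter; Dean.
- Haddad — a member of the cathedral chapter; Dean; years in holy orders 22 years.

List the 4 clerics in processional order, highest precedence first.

By dignity: Baptiste, Moreau, Haddad and Nakamura (Dean).
Baptiste, Moreau, Haddad and Nakamura are each a member of the cathedral chapter, so the next rule applies.
Among Baptiste, Moreau, Haddad and Nakamura, by years in holy orders (higher first): Baptiste and Moreau (37 years) before Haddad and Nakamura (22 years).
Among Baptiste and Moreau, alphabetically by surname: Baptiste before Moreau.
Among Haddad and Nakamura, alphabetically by surname: Haddad before Nakamura.
Full order: Baptiste, Moreau, Haddad, Nakamura.

Baptiste, Moreau, Haddad, Nakamura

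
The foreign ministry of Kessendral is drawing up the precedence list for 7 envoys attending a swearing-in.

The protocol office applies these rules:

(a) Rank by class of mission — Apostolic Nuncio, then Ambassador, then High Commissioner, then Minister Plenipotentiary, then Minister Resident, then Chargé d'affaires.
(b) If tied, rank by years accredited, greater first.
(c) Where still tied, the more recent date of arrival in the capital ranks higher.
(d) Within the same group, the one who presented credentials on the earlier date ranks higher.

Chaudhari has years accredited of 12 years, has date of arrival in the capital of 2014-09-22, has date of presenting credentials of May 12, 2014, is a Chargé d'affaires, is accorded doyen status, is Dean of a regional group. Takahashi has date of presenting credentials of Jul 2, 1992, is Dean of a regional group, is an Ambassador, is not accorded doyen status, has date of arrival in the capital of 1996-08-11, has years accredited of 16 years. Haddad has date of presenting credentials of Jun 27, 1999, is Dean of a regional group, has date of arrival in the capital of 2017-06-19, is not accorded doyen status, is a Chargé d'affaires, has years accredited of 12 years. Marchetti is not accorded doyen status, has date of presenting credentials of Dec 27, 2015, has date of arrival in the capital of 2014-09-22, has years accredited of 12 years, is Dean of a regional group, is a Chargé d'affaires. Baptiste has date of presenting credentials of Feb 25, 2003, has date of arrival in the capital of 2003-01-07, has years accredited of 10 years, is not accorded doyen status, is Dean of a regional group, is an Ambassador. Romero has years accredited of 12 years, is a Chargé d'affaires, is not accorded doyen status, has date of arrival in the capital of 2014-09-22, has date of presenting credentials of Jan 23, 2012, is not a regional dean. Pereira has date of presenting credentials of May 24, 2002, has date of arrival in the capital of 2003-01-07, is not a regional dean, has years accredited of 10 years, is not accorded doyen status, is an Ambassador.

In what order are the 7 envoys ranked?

By class of mission: Takahashi, Pereira and Baptiste (Ambassador); then Haddad, Romero, Chaudhari and Marchetti (Chargé d'affaires).
Among Takahashi, Pereira and Baptiste, by years accredited (higher first): Takahashi (16 years) before Pereira and Baptiste (10 years).
Pereira and Baptiste both have date of arrival in the capital 2003-01-07, so the next rule applies.
Among Pereira and Baptiste, by date of presenting credentials (earlier first): Pereira (May 24, 2002) before Baptiste (Feb 25, 2003).
Haddad, Romero, Chaudhari and Marchetti all have years accredited 12 years, so the next rule applies.
Among Haddad, Romero, Chaudhari and Marchetti, by date of arrival in the capital (later first): Haddad (2017-06-19) before Romero, Chaudhari and Marchetti (2014-09-22).
Among Romero, Chaudhari and Marchetti, by date of presenting credentials (earlier first): Romero (Jan 23, 2012) before Chaudhari (May 12, 2014) before Marchetti (Dec 27, 2015).
Full order: Takahashi, Pereira, Baptiste, Haddad, Romero, Chaudhari, Marchetti.

Takahashi, Pereira, Baptiste, Haddad, Romero, Chaudhari, Marchetti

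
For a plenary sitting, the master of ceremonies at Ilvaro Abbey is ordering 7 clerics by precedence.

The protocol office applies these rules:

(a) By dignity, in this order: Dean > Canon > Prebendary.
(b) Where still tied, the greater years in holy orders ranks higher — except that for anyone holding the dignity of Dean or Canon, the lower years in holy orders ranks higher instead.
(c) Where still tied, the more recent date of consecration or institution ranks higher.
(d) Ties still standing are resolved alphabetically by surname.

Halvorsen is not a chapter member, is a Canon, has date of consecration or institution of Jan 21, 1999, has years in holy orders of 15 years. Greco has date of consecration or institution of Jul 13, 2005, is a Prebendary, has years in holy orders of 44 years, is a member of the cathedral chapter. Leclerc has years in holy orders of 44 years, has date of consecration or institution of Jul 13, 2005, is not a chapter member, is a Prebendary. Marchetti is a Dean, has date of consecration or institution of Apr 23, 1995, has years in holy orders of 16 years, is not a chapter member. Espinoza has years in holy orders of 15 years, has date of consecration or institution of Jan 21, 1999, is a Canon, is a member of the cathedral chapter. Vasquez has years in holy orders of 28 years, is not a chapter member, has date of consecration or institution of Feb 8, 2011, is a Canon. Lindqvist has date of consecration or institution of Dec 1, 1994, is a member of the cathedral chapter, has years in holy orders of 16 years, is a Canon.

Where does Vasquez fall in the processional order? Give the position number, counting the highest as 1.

5

By dignity: Marchetti (Dean); then Espinoza, Halvorsen, Lindqvist and Vasquez (Canon); then Greco and Leclerc (Prebendary).
Among Espinoza, Halvorsen, Lindqvist and Vasquez, by years in holy orders (lower first) (reversed rule for this group): Espinoza and Halvorsen (15 years) before Lindqvist (16 years) before Vasquez (28 years).
Espinoza and Halvorsen both have date of consecration or institution Jan 21, 1999, so the next rule applies.
Among Espinoza and Halvorsen, alphabetically by surname: Espinoza before Halvorsen.
Greco and Leclerc both have years in holy orders 44 years, so the next rule applies.
Greco and Leclerc both have date of consecration or institution Jul 13, 2005, so the next rule applies.
Among Greco and Leclerc, alphabetically by surname: Greco before Leclerc.
Order: Marchetti, Espinoza, Halvorsen, Lindqvist, Vasquez, Greco, Leclerc. So position 5.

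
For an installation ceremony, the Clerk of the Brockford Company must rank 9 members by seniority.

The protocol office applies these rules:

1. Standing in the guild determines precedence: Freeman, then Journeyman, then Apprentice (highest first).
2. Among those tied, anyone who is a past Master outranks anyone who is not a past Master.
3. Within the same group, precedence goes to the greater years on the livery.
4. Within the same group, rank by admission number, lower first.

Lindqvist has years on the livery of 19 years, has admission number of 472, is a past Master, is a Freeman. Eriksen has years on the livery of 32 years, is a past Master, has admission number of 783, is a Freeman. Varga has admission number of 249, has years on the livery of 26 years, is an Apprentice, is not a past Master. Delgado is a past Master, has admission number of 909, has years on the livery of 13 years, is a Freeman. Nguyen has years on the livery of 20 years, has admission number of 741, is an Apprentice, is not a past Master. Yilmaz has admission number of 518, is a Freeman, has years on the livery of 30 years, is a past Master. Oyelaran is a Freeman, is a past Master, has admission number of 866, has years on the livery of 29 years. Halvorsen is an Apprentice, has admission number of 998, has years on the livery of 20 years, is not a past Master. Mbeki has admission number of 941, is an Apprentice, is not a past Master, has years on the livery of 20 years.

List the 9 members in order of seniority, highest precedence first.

By standing in the guild: Eriksen, Yilmaz, Oyelaran, Lindqvist and Delgado (Freeman); then Varga, Nguyen, Mbeki and Halvorsen (Apprentice).
Eriksen, Yilmaz, Oyelaran, Lindqvist and Delgado are each a past Master, so the next rule applies.
Among Eriksen, Yilmaz, Oyelaran, Lindqvist and Delgado, by years on the livery (higher first): Eriksen (32 years) before Yilmaz (30 years) before Oyelaran (29 years) before Lindqvist (19 years) before Delgado (13 years).
Varga, Nguyen, Mbeki and Halvorsen are each not a past Master, so the next rule applies.
Among Varga, Nguyen, Mbeki and Halvorsen, by years on the livery (higher first): Varga (26 years) before Nguyen, Mbeki and Halvorsen (20 years).
Among Nguyen, Mbeki and Halvorsen, by admission number (lower first): Nguyen (741) before Mbeki (941) before Halvorsen (998).
Full order: Eriksen, Yilmaz, Oyelaran, Lindqvist, Delgado, Varga, Nguyen, Mbeki, Halvorsen.

Eriksen, Yilmaz, Oyelaran, Lindqvist, Delgado, Varga, Nguyen, Mbeki, Halvorsen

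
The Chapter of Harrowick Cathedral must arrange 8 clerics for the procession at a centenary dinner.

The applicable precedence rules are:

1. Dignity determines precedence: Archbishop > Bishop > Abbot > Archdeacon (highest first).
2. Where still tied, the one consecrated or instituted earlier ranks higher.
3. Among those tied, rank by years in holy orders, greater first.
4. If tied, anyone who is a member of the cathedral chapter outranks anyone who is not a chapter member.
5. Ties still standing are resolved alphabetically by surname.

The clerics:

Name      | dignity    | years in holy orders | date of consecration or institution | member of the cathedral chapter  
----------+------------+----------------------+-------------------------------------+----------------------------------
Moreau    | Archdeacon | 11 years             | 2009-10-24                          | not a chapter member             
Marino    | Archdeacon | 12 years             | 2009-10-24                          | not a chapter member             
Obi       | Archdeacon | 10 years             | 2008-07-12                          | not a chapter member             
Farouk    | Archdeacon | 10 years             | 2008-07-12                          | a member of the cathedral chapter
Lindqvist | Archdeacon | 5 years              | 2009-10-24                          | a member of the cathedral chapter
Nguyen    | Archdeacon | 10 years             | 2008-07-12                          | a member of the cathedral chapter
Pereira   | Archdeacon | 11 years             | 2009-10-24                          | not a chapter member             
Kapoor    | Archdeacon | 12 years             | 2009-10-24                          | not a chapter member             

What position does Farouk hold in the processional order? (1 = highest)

By dignity: Farouk, Nguyen, Obi, Kapoor, Marino, Moreau, Pereira and Lindqvist (Archdeacon).
Among Farouk, Nguyen, Obi, Kapoor, Marino, Moreau, Pereira and Lindqvist, by date of consecration or institution (earlier first): Farouk, Nguyen and Obi (2008-07-12) before Kapoor, Marino, Moreau, Pereira and Lindqvist (2009-10-24).
Farouk, Nguyen and Obi all have years in holy orders 10 years, so the next rule applies.
Among Farouk, Nguyen and Obi, a member of the cathedral chapter before not a chapter member: Farouk and Nguyen (a member of the cathedral chapter) before Obi (not a chapter member).
Among Farouk and Nguyen, alphabetically by surname: Farouk before Nguyen.
Among Kapoor, Marino, Moreau, Pereira and Lindqvist, by years in holy orders (higher first): Kapoor and Marino (12 years) before Moreau and Pereira (11 years) before Lindqvist (5 years).
Kapoor and Marino are each not a chapter member, so the next rule applies.
Among Kapoor and Marino, alphabetically by surname: Kapoor before Marino.
Moreau and Pereira are each not a chapter member, so the next rule applies.
Among Moreau and Pereira, alphabetically by surname: Moreau before Pereira.
Order: Farouk, Nguyen, Obi, Kapoor, Marino, Moreau, Pereira, Lindqvist. So position 1.

1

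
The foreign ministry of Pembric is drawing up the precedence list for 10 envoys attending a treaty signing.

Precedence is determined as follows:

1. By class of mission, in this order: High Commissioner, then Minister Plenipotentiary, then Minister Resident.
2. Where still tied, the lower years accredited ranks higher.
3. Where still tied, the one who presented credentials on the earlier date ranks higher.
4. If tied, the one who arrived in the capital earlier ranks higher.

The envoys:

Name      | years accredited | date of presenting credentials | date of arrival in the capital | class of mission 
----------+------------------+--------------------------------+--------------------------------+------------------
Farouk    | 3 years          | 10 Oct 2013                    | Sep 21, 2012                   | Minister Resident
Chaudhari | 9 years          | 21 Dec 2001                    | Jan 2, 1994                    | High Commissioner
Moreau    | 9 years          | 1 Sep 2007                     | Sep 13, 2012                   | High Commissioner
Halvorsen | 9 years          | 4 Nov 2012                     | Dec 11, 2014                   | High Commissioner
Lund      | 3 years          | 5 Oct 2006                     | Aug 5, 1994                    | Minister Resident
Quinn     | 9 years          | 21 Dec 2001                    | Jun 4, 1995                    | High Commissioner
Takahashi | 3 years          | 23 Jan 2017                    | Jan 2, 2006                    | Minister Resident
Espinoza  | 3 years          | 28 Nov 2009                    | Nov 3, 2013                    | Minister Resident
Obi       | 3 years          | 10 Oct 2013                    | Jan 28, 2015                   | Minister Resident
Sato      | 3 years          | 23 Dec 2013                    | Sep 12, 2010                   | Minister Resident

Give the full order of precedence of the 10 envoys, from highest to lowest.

Chaudhari, Quinn, Moreau, Halvorsen, Lund, Espinoza, Farouk, Obi, Sato, Takahashi

By class of mission: Chaudhari, Quinn, Moreau and Halvorsen (High Commissioner); then Lund, Espinoza, Farouk, Obi, Sato and Takahashi (Minister Resident).
Chaudhari, Quinn, Moreau and Halvorsen all have years accredited 9 years, so the next rule applies.
Among Chaudhari, Quinn, Moreau and Halvorsen, by date of presenting credentials (earlier first): Chaudhari and Quinn (21 Dec 2001) before Moreau (1 Sep 2007) before Halvorsen (4 Nov 2012).
Among Chaudhari and Quinn, by date of arrival in the capital (earlier first): Chaudhari (Jan 2, 1994) before Quinn (Jun 4, 1995).
Lund, Espinoza, Farouk, Obi, Sato and Takahashi all have years accredited 3 years, so the next rule applies.
Among Lund, Espinoza, Farouk, Obi, Sato and Takahashi, by date of presenting credentials (earlier first): Lund (5 Oct 2006) before Espinoza (28 Nov 2009) before Farouk and Obi (10 Oct 2013) before Sato (23 Dec 2013) before Takahashi (23 Jan 2017).
Among Farouk and Obi, by date of arrival in the capital (earlier first): Farouk (Sep 21, 2012) before Obi (Jan 28, 2015).
Full order: Chaudhari, Quinn, Moreau, Halvorsen, Lund, Espinoza, Farouk, Obi, Sato, Takahashi.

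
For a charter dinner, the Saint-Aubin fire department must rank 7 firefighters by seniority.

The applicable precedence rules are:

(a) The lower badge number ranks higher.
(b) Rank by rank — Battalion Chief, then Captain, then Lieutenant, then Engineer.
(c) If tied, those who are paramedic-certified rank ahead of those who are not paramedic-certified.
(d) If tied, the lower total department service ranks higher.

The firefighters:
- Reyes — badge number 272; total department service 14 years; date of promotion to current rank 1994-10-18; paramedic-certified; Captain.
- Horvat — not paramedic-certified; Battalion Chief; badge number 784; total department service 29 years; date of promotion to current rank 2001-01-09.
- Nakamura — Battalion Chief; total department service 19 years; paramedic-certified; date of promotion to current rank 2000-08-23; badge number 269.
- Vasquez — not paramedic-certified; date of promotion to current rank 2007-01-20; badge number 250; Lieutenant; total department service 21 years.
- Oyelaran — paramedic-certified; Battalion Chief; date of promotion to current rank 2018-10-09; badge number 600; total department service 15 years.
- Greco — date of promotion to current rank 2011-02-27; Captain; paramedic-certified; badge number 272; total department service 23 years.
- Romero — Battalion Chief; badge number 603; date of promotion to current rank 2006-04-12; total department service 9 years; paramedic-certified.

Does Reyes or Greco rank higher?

By badge number (lower first): Vasquez (250); then Nakamura (269); then Reyes and Greco (both 272); then Oyelaran (600); then Romero (603); then Horvat (784).
Reyes and Greco are each Captain, so the next rule applies.
Reyes and Greco are each paramedic-certified, so the next rule applies.
Among Reyes and Greco, by total department service (lower first): Reyes (14 years) before Greco (23 years).
So Reyes takes precedence.

Reyes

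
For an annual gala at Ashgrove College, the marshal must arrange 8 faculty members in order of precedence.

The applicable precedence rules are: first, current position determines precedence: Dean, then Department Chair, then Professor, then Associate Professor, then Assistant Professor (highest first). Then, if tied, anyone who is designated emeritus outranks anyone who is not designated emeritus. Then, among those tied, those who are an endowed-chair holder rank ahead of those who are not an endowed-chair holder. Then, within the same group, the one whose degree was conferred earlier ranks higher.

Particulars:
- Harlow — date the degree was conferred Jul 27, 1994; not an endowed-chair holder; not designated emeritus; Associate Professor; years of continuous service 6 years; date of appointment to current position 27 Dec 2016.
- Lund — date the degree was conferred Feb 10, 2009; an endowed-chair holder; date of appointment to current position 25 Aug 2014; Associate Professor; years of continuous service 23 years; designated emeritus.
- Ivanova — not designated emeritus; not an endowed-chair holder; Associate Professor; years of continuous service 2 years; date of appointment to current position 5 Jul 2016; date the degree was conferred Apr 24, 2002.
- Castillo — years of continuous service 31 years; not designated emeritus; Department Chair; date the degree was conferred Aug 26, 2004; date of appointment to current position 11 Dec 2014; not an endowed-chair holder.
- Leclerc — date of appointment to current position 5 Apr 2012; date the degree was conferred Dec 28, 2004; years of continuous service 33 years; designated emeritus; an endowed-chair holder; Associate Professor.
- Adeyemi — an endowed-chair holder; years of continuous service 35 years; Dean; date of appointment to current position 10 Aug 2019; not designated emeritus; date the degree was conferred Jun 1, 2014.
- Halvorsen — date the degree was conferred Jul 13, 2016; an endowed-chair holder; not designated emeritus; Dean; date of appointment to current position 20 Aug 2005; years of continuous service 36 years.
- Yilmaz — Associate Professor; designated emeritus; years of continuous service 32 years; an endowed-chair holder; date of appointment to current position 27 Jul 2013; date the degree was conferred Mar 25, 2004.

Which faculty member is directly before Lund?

Leclerc

By current position: Adeyemi and Halvorsen (Dean); then Castillo (Department Chair); then Yilmaz, Leclerc, Lund, Harlow and Ivanova (Associate Professor).
Adeyemi and Halvorsen are each not designated emeritus, so the next rule applies.
Adeyemi and Halvorsen are each an endowed-chair holder, so the next rule applies.
Among Adeyemi and Halvorsen, by date the degree was conferred (earlier first): Adeyemi (Jun 1, 2014) before Halvorsen (Jul 13, 2016).
Among Yilmaz, Leclerc, Lund, Harlow and Ivanova, designated emeritus before not designated emeritus: Yilmaz, Leclerc and Lund (designated emeritus) before Harlow and Ivanova (not designated emeritus).
Yilmaz, Leclerc and Lund are each an endowed-chair holder, so the next rule applies.
Among Yilmaz, Leclerc and Lund, by date the degree was conferred (earlier first): Yilmaz (Mar 25, 2004) before Leclerc (Dec 28, 2004) before Lund (Feb 10, 2009).
Harlow and Ivanova are each not an endowed-chair holder, so the next rule applies.
Among Harlow and Ivanova, by date the degree was conferred (earlier first): Harlow (Jul 27, 1994) before Ivanova (Apr 24, 2002).
Order: Adeyemi, Halvorsen, Castillo, Yilmaz, Leclerc, Lund, Harlow, Ivanova.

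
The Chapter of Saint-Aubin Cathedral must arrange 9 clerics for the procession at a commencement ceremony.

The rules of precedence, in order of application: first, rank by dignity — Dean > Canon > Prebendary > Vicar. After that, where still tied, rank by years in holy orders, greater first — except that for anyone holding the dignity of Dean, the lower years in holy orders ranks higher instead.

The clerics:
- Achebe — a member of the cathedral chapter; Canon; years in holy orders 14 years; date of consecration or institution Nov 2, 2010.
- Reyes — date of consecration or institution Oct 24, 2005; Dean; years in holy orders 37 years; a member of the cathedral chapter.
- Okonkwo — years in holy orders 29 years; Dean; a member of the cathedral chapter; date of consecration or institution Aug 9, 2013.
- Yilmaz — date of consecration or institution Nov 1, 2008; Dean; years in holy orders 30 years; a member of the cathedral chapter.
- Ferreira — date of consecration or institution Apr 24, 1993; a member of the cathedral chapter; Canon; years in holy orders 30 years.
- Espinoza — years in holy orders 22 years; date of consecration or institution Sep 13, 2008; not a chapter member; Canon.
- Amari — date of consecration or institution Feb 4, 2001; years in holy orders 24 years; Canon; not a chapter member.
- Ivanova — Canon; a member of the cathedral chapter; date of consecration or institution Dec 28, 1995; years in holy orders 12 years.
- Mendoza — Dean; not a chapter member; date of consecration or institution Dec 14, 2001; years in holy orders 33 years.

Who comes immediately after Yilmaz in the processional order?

Mendoza

By dignity: Okonkwo, Yilmaz, Mendoza and Reyes (Dean); then Ferreira, Amari, Espinoza, Achebe and Ivanova (Canon).
Among Okonkwo, Yilmaz, Mendoza and Reyes, by years in holy orders (lower first) (reversed rule for this group): Okonkwo (29 years) before Yilmaz (30 years) before Mendoza (33 years) before Reyes (37 years).
Among Ferreira, Amari, Espinoza, Achebe and Ivanova, by years in holy orders (higher first): Ferreira (30 years) before Amari (24 years) before Espinoza (22 years) before Achebe (14 years) before Ivanova (12 years).
Order: Okonkwo, Yilmaz, Mendoza, Reyes, Ferreira, Amari, Espinoza, Achebe, Ivanova.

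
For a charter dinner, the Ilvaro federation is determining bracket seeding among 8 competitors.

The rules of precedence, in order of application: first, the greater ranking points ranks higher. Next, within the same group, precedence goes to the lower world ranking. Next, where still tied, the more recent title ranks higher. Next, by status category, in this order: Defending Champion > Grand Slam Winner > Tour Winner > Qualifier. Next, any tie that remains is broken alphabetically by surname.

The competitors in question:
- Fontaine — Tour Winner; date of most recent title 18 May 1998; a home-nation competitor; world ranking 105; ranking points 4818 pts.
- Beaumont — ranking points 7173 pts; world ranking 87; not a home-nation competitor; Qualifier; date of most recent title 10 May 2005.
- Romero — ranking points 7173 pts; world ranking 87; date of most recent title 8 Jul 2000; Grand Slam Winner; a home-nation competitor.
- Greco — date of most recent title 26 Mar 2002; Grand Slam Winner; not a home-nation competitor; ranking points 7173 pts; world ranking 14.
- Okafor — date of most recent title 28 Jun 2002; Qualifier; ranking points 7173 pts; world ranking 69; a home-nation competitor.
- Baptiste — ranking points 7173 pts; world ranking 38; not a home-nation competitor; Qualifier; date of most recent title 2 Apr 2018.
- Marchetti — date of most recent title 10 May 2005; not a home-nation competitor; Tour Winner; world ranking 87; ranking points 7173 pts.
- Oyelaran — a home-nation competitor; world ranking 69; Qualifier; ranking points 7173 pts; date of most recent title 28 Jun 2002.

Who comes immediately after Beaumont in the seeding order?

Romero

By ranking points (higher first): Greco, Baptiste, Okafor, Oyelaran, Marchetti, Beaumont and Romero (each 7173 pts); then Fontaine (4818 pts).
Among Greco, Baptiste, Okafor, Oyelaran, Marchetti, Beaumont and Romero, by world ranking (lower first): Greco (14) before Baptiste (38) before Okafor and Oyelaran (69) before Marchetti, Beaumont and Romero (87).
Okafor and Oyelaran both have date of most recent title 28 Jun 2002, so the next rule applies.
Okafor and Oyelaran are each Qualifier, so the next rule applies.
Among Okafor and Oyelaran, alphabetically by surname: Okafor before Oyelaran.
Among Marchetti, Beaumont and Romero, by date of most recent title (later first): Marchetti and Beaumont (10 May 2005) before Romero (8 Jul 2000).
Among Marchetti and Beaumont, by status category: Marchetti (Tour Winner) before Beaumont (Qualifier).
Order: Greco, Baptiste, Okafor, Oyelaran, Marchetti, Beaumont, Romero, Fontaine.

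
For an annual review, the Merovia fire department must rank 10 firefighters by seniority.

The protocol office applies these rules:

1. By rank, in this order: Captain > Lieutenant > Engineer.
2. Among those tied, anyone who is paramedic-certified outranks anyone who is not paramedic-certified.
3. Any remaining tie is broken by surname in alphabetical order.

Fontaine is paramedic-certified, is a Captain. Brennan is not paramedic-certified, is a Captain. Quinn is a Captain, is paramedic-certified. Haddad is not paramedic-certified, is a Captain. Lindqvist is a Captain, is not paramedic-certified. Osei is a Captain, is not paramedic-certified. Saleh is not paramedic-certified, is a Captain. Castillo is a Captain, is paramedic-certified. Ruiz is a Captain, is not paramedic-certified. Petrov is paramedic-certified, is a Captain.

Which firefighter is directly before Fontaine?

Castillo

By rank: Castillo, Fontaine, Petrov, Quinn, Brennan, Haddad, Lindqvist, Osei, Ruiz and Saleh (Captain).
Among Castillo, Fontaine, Petrov, Quinn, Brennan, Haddad, Lindqvist, Osei, Ruiz and Saleh, paramedic-certified before not paramedic-certified: Castillo, Fontaine, Petrov and Quinn (paramedic-certified) before Brennan, Haddad, Lindqvist, Osei, Ruiz and Saleh (not paramedic-certified).
Among Castillo, Fontaine, Petrov and Quinn, alphabetically by surname: Castillo before Fontaine before Petrov before Quinn.
Among Brennan, Haddad, Lindqvist, Osei, Ruiz and Saleh, alphabetically by surname: Brennan before Haddad before Lindqvist before Osei before Ruiz before Saleh.
Order: Castillo, Fontaine, Petrov, Quinn, Brennan, Haddad, Lindqvist, Osei, Ruiz, Saleh.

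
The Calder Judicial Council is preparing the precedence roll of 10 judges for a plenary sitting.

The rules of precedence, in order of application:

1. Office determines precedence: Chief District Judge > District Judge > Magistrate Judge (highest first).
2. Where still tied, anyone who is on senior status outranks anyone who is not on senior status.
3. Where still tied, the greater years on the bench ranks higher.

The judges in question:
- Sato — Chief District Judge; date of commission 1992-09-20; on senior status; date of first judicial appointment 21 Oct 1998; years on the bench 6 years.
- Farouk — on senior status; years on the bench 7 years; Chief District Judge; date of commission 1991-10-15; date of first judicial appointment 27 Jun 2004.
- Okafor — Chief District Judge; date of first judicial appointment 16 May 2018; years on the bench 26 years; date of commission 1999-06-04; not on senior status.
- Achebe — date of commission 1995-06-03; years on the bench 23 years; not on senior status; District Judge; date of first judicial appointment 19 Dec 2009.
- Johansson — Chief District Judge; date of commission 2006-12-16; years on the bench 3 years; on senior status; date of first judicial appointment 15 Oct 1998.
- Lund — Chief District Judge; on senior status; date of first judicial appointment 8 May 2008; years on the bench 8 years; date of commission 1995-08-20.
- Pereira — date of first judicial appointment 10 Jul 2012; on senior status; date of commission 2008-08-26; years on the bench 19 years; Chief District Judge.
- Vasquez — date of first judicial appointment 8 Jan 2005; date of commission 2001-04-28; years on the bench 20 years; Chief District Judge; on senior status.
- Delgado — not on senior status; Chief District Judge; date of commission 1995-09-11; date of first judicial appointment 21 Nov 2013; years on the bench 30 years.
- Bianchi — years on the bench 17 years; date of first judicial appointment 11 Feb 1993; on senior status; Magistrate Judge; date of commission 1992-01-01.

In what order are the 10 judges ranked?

Vasquez, Pereira, Lund, Farouk, Sato, Johansson, Delgado, Okafor, Achebe, Bianchi

By office: Vasquez, Pereira, Lund, Farouk, Sato, Johansson, Delgado and Okafor (Chief District Judge); then Achebe (District Judge); then Bianchi (Magistrate Judge).
Among Vasquez, Pereira, Lund, Farouk, Sato, Johansson, Delgado and Okafor, on senior status before not on senior status: Vasquez, Pereira, Lund, Farouk, Sato and Johansson (on senior status) before Delgado and Okafor (not on senior status).
Among Vasquez, Pereira, Lund, Farouk, Sato and Johansson, by years on the bench (higher first): Vasquez (20 years) before Pereira (19 years) before Lund (8 years) before Farouk (7 years) before Sato (6 years) before Johansson (3 years).
Among Delgado and Okafor, by years on the bench (higher first): Delgado (30 years) before Okafor (26 years).
Full order: Vasquez, Pereira, Lund, Farouk, Sato, Johansson, Delgado, Okafor, Achebe, Bianchi.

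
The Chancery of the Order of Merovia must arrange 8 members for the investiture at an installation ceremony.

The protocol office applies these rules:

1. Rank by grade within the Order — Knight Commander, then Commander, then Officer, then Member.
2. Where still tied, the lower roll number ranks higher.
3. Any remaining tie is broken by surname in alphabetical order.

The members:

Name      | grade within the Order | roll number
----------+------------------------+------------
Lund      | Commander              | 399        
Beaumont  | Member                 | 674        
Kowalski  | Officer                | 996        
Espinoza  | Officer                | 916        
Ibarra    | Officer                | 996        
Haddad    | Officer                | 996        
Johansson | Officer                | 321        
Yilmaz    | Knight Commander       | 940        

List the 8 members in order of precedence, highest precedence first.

Yilmaz, Lund, Johansson, Espinoza, Haddad, Ibarra, Kowalski, Beaumont

By grade within the Order: Yilmaz (Knight Commander); then Lund (Commander); then Johansson, Espinoza, Haddad, Ibarra and Kowalski (Officer); then Beaumont (Member).
Among Johansson, Espinoza, Haddad, Ibarra and Kowalski, by roll number (lower first): Johansson (321) before Espinoza (916) before Haddad, Ibarra and Kowalski (996).
Among Haddad, Ibarra and Kowalski, alphabetically by surname: Haddad before Ibarra before Kowalski.
Full order: Yilmaz, Lund, Johansson, Espinoza, Haddad, Ibarra, Kowalski, Beaumont.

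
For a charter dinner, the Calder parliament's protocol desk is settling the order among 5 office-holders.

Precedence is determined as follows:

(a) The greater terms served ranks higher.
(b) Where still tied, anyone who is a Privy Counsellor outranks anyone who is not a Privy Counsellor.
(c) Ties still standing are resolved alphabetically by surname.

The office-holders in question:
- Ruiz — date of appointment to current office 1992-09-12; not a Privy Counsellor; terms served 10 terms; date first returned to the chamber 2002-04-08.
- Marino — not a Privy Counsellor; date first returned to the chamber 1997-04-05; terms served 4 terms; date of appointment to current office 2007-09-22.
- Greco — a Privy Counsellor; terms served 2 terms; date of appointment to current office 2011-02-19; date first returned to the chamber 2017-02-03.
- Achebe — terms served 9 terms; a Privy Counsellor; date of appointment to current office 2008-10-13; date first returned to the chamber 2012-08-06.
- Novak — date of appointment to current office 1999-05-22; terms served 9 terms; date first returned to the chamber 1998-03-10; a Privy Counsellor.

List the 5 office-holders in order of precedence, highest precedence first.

By terms served (higher first): Ruiz (10 terms); then Achebe and Novak (both 9 terms); then Marino (4 terms); then Greco (2 terms).
Achebe and Novak are each a Privy Counsellor, so the next rule applies.
Among Achebe and Novak, alphabetically by surname: Achebe before Novak.
Full order: Ruiz, Achebe, Novak, Marino, Greco.

Ruiz, Achebe, Novak, Marino, Greco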